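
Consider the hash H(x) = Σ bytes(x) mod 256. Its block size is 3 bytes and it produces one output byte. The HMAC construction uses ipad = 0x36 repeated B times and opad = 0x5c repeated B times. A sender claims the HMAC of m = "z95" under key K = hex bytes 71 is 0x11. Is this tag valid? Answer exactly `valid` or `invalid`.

Key hex bytes 71 is 1 byte ≤ B = 3; zero-pad to 3 bytes: K' = 71 00 00.
K' ⊕ ipad = 47 36 36; K' ⊕ opad = 2d 5c 5c.
Inner hash: sum = 71+54+54+122+57+53 = 411; mod 256 = 155 → 9b.
Outer hash (recomputed tag): sum = 45+92+92+155 = 384; mod 256 = 128 → 80.
Recomputed tag = 80; claimed = 11 → mismatch.

invalid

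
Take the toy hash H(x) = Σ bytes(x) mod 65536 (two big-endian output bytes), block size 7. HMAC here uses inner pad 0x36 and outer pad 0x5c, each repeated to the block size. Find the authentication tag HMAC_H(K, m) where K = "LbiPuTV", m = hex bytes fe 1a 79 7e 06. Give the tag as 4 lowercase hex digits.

017b

Key "LbiPuTV" = 4c 62 69 50 75 54 56 is exactly B = 7 bytes: K' = 4c 62 69 50 75 54 56.
K' ⊕ ipad = 7a 54 5f 66 43 62 60.  K' ⊕ opad = 10 3e 35 0c 29 08 0a.
Inner input = (K'⊕ipad) ∥ m = 7a 54 5f 66 43 62 60 ∥ fe 1a 79 7e 06.
Inner hash: sum = 122+84+95+102+67+98+96+254+26+121+126+6 = 1197 → 04 ad.
Outer input = (K'⊕opad) ∥ inner = 10 3e 35 0c 29 08 0a ∥ 04 ad.
Outer hash (tag): sum = 16+62+53+12+41+8+10+4+173 = 379 → 01 7b.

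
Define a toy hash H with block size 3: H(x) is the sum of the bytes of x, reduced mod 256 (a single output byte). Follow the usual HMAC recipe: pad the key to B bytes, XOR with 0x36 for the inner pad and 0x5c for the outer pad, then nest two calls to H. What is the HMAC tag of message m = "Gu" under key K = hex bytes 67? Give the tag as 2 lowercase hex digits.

6c

Key hex bytes 67 is 1 byte ≤ B = 3; zero-pad to 3 bytes: K' = 67 00 00.
K' ⊕ ipad = 51 36 36.  K' ⊕ opad = 3b 5c 5c.
Inner input = (K'⊕ipad) ∥ m = 51 36 36 ∥ 47 75.
Inner hash: sum = 81+54+54+71+117 = 377; mod 256 = 121 → 79.
Outer input = (K'⊕opad) ∥ inner = 3b 5c 5c ∥ 79.
Outer hash (tag): sum = 59+92+92+121 = 364; mod 256 = 108 → 6c.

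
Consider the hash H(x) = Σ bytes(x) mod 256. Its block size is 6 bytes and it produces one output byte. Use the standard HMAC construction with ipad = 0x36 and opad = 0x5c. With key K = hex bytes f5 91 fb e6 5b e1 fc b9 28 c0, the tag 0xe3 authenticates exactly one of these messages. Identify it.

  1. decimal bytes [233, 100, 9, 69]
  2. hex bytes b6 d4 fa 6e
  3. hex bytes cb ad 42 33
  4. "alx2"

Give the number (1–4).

4

Key hex bytes f5 91 fb e6 5b e1 fc b9 28 c0 is 10 bytes > B = 6, so hash it first: H(key) = 40, then zero-pad to 6 bytes: K' = 40 00 00 00 00 00.
K' ⊕ ipad = 76 36 36 36 36 36; K' ⊕ opad = 1c 5c 5c 5c 5c 5c.
m1: inner = H(76 36 36 36 36 36 e9 64 09 45) = 1f; tag = H(1c 5c 5c 5c 5c 5c 1f) = 07
m2: inner = H(76 36 36 36 36 36 b6 d4 fa 6e) = 76; tag = H(1c 5c 5c 5c 5c 5c 76) = 5e
m3: inner = H(76 36 36 36 36 36 cb ad 42 33) = 71; tag = H(1c 5c 5c 5c 5c 5c 71) = 59
m4: inner = H(76 36 36 36 36 36 61 6c 78 32) = fb; tag = H(1c 5c 5c 5c 5c 5c fb) = e3 ← matches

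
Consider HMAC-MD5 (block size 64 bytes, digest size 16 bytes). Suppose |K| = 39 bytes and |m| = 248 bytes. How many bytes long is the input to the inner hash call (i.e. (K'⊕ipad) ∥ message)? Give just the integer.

312

Key is 39 ≤ 64 bytes, zero-padded: |K'| = 64.
Inner input = (K'⊕ipad) ∥ m → 64 + 248 = 312 bytes.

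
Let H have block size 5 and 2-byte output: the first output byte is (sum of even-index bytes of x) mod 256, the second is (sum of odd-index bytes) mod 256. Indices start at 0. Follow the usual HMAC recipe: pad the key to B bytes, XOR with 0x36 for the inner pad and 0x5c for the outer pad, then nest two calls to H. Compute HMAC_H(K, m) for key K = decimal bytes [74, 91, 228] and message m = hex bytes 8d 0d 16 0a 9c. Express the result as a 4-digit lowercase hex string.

Key decimal bytes [74, 91, 228] = 4a 5b e4 is 3 bytes ≤ B = 5; zero-pad to 5 bytes: K' = 4a 5b e4 00 00.
K' ⊕ ipad = 7c 6d d2 36 36.  K' ⊕ opad = 16 07 b8 5c 5c.
Inner input = (K'⊕ipad) ∥ m = 7c 6d d2 36 36 ∥ 8d 0d 16 0a 9c.
Inner hash: even-index sum = 411 mod 256 = 155; odd-index sum = 482 mod 256 = 226 → 9b e2.
Outer input = (K'⊕opad) ∥ inner = 16 07 b8 5c 5c ∥ 9b e2.
Outer hash (tag): even-index sum = 524 mod 256 = 12; odd-index sum = 254 mod 256 = 254 → 0c fe.

0cfe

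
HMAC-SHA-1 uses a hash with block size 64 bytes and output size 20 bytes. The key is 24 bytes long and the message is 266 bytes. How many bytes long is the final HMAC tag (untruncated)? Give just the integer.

20

The tag is one SHA-1 digest: 20 bytes.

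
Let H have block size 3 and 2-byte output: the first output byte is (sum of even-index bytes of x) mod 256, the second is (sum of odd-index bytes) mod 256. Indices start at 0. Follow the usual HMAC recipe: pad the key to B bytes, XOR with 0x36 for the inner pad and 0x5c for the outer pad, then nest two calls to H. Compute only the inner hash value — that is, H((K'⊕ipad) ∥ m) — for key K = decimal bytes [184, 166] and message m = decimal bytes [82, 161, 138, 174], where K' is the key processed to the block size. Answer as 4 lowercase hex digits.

136c

Key decimal bytes [184, 166] = b8 a6 is 2 bytes ≤ B = 3; zero-pad to 3 bytes: K' = b8 a6 00.
K' ⊕ ipad = 8e 90 36.
Inner input = 8e 90 36 ∥ 52 a1 8a ae.
Inner hash: even-index sum = 531 mod 256 = 19; odd-index sum = 364 mod 256 = 108 → 13 6c.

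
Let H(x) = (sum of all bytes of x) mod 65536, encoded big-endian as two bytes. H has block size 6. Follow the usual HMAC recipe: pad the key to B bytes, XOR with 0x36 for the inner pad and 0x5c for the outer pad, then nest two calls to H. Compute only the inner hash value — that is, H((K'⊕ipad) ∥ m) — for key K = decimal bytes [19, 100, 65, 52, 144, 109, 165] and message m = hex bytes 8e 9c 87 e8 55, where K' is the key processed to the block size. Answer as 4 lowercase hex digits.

04b2

Key decimal bytes [19, 100, 65, 52, 144, 109, 165] = 13 64 41 34 90 6d a5 is 7 bytes > B = 6, so hash it first: H(key) = 02 8e, then zero-pad to 6 bytes: K' = 02 8e 00 00 00 00.
K' ⊕ ipad = 34 b8 36 36 36 36.
Inner input = 34 b8 36 36 36 36 ∥ 8e 9c 87 e8 55.
Inner hash: sum = 52+184+54+54+54+54+142+156+135+232+85 = 1202 → 04 b2.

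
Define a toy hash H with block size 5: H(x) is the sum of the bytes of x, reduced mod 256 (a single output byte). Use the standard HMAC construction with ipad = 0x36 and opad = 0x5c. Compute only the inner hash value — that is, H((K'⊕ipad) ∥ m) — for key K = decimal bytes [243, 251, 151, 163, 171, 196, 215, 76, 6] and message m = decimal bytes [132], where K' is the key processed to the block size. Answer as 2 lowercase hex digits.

Key decimal bytes [243, 251, 151, 163, 171, 196, 215, 76, 6] = f3 fb 97 a3 ab c4 d7 4c 06 is 9 bytes > B = 5, so hash it first: H(key) = c0, then zero-pad to 5 bytes: K' = c0 00 00 00 00.
K' ⊕ ipad = f6 36 36 36 36.
Inner input = f6 36 36 36 36 ∥ 84.
Inner hash: sum = 246+54+54+54+54+132 = 594; mod 256 = 82 → 52.

52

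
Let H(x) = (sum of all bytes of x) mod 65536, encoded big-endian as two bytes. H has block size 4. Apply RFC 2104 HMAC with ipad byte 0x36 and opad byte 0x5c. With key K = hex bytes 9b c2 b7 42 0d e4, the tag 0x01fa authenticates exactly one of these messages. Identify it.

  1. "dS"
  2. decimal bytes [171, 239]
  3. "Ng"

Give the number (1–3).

Key hex bytes 9b c2 b7 42 0d e4 is 6 bytes > B = 4, so hash it first: H(key) = 03 47, then zero-pad to 4 bytes: K' = 03 47 00 00.
K' ⊕ ipad = 35 71 36 36; K' ⊕ opad = 5f 1b 5c 5c.
m1: inner = H(35 71 36 36 64 53) = 01 c9; tag = H(5f 1b 5c 5c 01 c9) = 01fc
m2: inner = H(35 71 36 36 ab ef) = 02 ac; tag = H(5f 1b 5c 5c 02 ac) = 01e0
m3: inner = H(35 71 36 36 4e 67) = 01 c7; tag = H(5f 1b 5c 5c 01 c7) = 01fa ← matches

3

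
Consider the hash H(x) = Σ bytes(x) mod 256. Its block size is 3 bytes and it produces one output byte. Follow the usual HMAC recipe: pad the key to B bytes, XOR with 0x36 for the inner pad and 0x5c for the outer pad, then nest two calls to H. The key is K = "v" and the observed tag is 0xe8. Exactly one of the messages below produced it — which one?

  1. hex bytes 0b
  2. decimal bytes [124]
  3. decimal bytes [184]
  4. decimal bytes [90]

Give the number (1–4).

Key "v" = 76 is 1 byte ≤ B = 3; zero-pad to 3 bytes: K' = 76 00 00.
K' ⊕ ipad = 40 36 36; K' ⊕ opad = 2a 5c 5c.
m1: inner = H(40 36 36 0b) = b7; tag = H(2a 5c 5c b7) = 99
m2: inner = H(40 36 36 7c) = 28; tag = H(2a 5c 5c 28) = 0a
m3: inner = H(40 36 36 b8) = 64; tag = H(2a 5c 5c 64) = 46
m4: inner = H(40 36 36 5a) = 06; tag = H(2a 5c 5c 06) = e8 ← matches

4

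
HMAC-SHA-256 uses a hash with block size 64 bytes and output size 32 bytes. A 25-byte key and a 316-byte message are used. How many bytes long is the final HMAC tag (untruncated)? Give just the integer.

32

The tag is one SHA-256 digest: 32 bytes.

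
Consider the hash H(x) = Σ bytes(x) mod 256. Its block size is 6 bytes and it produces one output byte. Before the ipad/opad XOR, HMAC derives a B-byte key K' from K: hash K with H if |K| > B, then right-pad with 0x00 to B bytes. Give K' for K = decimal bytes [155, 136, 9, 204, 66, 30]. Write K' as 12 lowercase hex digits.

Key decimal bytes [155, 136, 9, 204, 66, 30] = 9b 88 09 cc 42 1e is exactly B = 6 bytes: K' = 9b 88 09 cc 42 1e.

9b8809cc421e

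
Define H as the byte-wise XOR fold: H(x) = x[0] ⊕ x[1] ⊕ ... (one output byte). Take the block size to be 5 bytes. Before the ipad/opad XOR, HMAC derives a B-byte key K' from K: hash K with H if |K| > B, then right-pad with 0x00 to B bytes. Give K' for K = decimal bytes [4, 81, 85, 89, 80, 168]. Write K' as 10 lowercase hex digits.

|K| = 6 > B = 5, so first hash the key.
H(K): XOR 04⊕51⊕55⊕59⊕50⊕a8 = a1.
Zero-pad H(K) = a1 to 5 bytes: K' = a1 00 00 00 00.

a100000000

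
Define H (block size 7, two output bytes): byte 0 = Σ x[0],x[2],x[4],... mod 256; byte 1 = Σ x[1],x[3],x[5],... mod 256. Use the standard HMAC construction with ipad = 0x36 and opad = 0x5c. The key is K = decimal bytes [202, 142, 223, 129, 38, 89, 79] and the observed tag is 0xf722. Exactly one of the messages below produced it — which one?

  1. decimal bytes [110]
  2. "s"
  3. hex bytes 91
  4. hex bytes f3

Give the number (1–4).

2

Key decimal bytes [202, 142, 223, 129, 38, 89, 79] = ca 8e df 81 26 59 4f is exactly B = 7 bytes: K' = ca 8e df 81 26 59 4f.
K' ⊕ ipad = fc b8 e9 b7 10 6f 79; K' ⊕ opad = 96 d2 83 dd 7a 05 13.
m1: inner = H(fc b8 e9 b7 10 6f 79 6e) = 6e 4c; tag = H(96 d2 83 dd 7a 05 13 6e 4c) = f222
m2: inner = H(fc b8 e9 b7 10 6f 79 73) = 6e 51; tag = H(96 d2 83 dd 7a 05 13 6e 51) = f722 ← matches
m3: inner = H(fc b8 e9 b7 10 6f 79 91) = 6e 6f; tag = H(96 d2 83 dd 7a 05 13 6e 6f) = 1522
m4: inner = H(fc b8 e9 b7 10 6f 79 f3) = 6e d1; tag = H(96 d2 83 dd 7a 05 13 6e d1) = 7722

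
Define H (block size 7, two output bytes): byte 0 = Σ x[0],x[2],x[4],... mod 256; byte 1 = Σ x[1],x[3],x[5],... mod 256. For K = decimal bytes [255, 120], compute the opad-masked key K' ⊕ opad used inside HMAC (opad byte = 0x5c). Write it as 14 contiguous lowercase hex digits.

Key decimal bytes [255, 120] = ff 78 is 2 bytes ≤ B = 7; zero-pad to 7 bytes: K' = ff 78 00 00 00 00 00.
XOR each byte with 0x5c: ff⊕5c=a3, 78⊕5c=24, 00⊕5c=5c, 00⊕5c=5c, 00⊕5c=5c, 00⊕5c=5c, 00⊕5c=5c.

a3245c5c5c5c5c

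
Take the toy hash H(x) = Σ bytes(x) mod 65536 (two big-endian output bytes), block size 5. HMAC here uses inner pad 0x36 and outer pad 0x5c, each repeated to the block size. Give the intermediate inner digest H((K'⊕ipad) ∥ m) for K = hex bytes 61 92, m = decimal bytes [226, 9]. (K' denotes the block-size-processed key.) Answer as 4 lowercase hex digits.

Key hex bytes 61 92 is 2 bytes ≤ B = 5; zero-pad to 5 bytes: K' = 61 92 00 00 00.
K' ⊕ ipad = 57 a4 36 36 36.
Inner input = 57 a4 36 36 36 ∥ e2 09.
Inner hash: sum = 87+164+54+54+54+226+9 = 648 → 02 88.

0288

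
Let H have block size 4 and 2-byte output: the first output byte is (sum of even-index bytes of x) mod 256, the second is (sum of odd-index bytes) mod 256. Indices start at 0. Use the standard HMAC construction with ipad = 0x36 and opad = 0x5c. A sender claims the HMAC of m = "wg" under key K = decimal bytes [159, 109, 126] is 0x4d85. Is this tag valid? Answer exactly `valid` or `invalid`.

valid

Key decimal bytes [159, 109, 126] = 9f 6d 7e is 3 bytes ≤ B = 4; zero-pad to 4 bytes: K' = 9f 6d 7e 00.
K' ⊕ ipad = a9 5b 48 36; K' ⊕ opad = c3 31 22 5c.
Inner hash: even-index sum = 360 mod 256 = 104; odd-index sum = 248 mod 256 = 248 → 68 f8.
Outer hash (recomputed tag): even-index sum = 333 mod 256 = 77; odd-index sum = 389 mod 256 = 133 → 4d 85.
Recomputed tag = 4d85; claimed = 4d85 → match.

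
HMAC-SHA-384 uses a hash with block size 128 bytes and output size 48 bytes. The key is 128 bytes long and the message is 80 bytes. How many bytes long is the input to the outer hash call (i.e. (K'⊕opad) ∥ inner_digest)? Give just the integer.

Key is 128 ≤ 128 bytes, zero-padded: |K'| = 128.
Outer input = (K'⊕opad) ∥ H(inner) → 128 + 48 = 176 bytes.

176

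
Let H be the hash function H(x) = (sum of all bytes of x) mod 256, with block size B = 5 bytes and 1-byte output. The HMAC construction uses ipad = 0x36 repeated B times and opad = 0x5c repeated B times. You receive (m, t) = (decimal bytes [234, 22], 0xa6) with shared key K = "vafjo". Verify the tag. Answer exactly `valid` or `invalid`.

valid

Key "vafjo" = 76 61 66 6a 6f is exactly B = 5 bytes: K' = 76 61 66 6a 6f.
K' ⊕ ipad = 40 57 50 5c 59; K' ⊕ opad = 2a 3d 3a 36 33.
Inner hash: sum = 64+87+80+92+89+234+22 = 668; mod 256 = 156 → 9c.
Outer hash (recomputed tag): sum = 42+61+58+54+51+156 = 422; mod 256 = 166 → a6.
Recomputed tag = a6; claimed = a6 → match.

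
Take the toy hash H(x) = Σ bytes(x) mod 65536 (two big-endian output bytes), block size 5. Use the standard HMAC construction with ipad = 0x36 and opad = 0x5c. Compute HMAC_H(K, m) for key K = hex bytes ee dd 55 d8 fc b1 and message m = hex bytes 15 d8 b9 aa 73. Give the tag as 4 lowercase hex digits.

Key hex bytes ee dd 55 d8 fc b1 is 6 bytes > B = 5, so hash it first: H(key) = 04 a5, then zero-pad to 5 bytes: K' = 04 a5 00 00 00.
K' ⊕ ipad = 32 93 36 36 36.  K' ⊕ opad = 58 f9 5c 5c 5c.
Inner input = (K'⊕ipad) ∥ m = 32 93 36 36 36 ∥ 15 d8 b9 aa 73.
Inner hash: sum = 50+147+54+54+54+21+216+185+170+115 = 1066 → 04 2a.
Outer input = (K'⊕opad) ∥ inner = 58 f9 5c 5c 5c ∥ 04 2a.
Outer hash (tag): sum = 88+249+92+92+92+4+42 = 659 → 02 93.

0293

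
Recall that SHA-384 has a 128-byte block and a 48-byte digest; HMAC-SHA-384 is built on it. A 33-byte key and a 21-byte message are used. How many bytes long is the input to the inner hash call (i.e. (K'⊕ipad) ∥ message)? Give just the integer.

Key is 33 ≤ 128 bytes, zero-padded: |K'| = 128.
Inner input = (K'⊕ipad) ∥ m → 128 + 21 = 149 bytes.

149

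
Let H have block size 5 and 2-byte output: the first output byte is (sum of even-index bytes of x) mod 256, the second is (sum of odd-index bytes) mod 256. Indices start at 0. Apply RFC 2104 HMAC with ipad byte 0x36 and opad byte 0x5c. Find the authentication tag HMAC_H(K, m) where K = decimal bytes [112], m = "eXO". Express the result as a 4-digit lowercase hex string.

Key decimal bytes [112] = 70 is 1 byte ≤ B = 5; zero-pad to 5 bytes: K' = 70 00 00 00 00.
K' ⊕ ipad = 46 36 36 36 36.  K' ⊕ opad = 2c 5c 5c 5c 5c.
Inner input = (K'⊕ipad) ∥ m = 46 36 36 36 36 ∥ 65 58 4f.
Inner hash: even-index sum = 266 mod 256 = 10; odd-index sum = 288 mod 256 = 32 → 0a 20.
Outer input = (K'⊕opad) ∥ inner = 2c 5c 5c 5c 5c ∥ 0a 20.
Outer hash (tag): even-index sum = 260 mod 256 = 4; odd-index sum = 194 mod 256 = 194 → 04 c2.

04c2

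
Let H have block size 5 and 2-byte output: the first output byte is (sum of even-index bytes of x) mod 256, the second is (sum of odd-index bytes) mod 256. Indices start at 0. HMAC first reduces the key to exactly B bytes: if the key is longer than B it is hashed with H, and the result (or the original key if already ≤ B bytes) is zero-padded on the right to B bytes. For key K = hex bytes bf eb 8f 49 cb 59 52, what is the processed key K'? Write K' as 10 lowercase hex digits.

6b8d000000

|K| = 7 > B = 5, so first hash the key.
H(K): even-index sum = 619 mod 256 = 107; odd-index sum = 397 mod 256 = 141 → 6b 8d.
Zero-pad H(K) = 6b 8d to 5 bytes: K' = 6b 8d 00 00 00.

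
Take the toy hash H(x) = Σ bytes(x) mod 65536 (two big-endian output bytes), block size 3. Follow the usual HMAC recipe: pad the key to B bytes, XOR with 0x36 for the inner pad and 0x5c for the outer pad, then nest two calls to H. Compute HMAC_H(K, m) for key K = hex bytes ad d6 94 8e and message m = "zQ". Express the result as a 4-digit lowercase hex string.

Key hex bytes ad d6 94 8e is 4 bytes > B = 3, so hash it first: H(key) = 02 a5, then zero-pad to 3 bytes: K' = 02 a5 00.
K' ⊕ ipad = 34 93 36.  K' ⊕ opad = 5e f9 5c.
Inner input = (K'⊕ipad) ∥ m = 34 93 36 ∥ 7a 51.
Inner hash: sum = 52+147+54+122+81 = 456 → 01 c8.
Outer input = (K'⊕opad) ∥ inner = 5e f9 5c ∥ 01 c8.
Outer hash (tag): sum = 94+249+92+1+200 = 636 → 02 7c.

027c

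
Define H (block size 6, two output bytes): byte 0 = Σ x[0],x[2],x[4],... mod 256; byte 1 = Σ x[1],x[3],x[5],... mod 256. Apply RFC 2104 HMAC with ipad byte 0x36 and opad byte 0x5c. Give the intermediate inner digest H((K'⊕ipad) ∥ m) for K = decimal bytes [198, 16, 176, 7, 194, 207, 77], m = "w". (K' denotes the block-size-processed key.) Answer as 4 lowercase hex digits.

Key decimal bytes [198, 16, 176, 7, 194, 207, 77] = c6 10 b0 07 c2 cf 4d is 7 bytes > B = 6, so hash it first: H(key) = 85 e6, then zero-pad to 6 bytes: K' = 85 e6 00 00 00 00.
K' ⊕ ipad = b3 d0 36 36 36 36.
Inner input = b3 d0 36 36 36 36 ∥ 77.
Inner hash: even-index sum = 406 mod 256 = 150; odd-index sum = 316 mod 256 = 60 → 96 3c.

963c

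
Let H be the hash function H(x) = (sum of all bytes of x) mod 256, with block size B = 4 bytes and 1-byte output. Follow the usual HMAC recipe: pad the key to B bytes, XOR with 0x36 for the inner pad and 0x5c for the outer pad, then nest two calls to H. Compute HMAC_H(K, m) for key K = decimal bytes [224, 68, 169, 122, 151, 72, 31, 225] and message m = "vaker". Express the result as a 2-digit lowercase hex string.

59

Key decimal bytes [224, 68, 169, 122, 151, 72, 31, 225] = e0 44 a9 7a 97 48 1f e1 is 8 bytes > B = 4, so hash it first: H(key) = 26, then zero-pad to 4 bytes: K' = 26 00 00 00.
K' ⊕ ipad = 10 36 36 36.  K' ⊕ opad = 7a 5c 5c 5c.
Inner input = (K'⊕ipad) ∥ m = 10 36 36 36 ∥ 76 61 6b 65 72.
Inner hash: sum = 16+54+54+54+118+97+107+101+114 = 715; mod 256 = 203 → cb.
Outer input = (K'⊕opad) ∥ inner = 7a 5c 5c 5c ∥ cb.
Outer hash (tag): sum = 122+92+92+92+203 = 601; mod 256 = 89 → 59.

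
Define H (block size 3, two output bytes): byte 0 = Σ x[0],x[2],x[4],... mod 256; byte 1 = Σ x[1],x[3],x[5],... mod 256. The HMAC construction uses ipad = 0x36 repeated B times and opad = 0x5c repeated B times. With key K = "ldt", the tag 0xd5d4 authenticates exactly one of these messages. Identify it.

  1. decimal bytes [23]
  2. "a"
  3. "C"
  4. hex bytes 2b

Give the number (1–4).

Key "ldt" = 6c 64 74 is exactly B = 3 bytes: K' = 6c 64 74.
K' ⊕ ipad = 5a 52 42; K' ⊕ opad = 30 38 28.
m1: inner = H(5a 52 42 17) = 9c 69; tag = H(30 38 28 9c 69) = c1d4
m2: inner = H(5a 52 42 61) = 9c b3; tag = H(30 38 28 9c b3) = 0bd4
m3: inner = H(5a 52 42 43) = 9c 95; tag = H(30 38 28 9c 95) = edd4
m4: inner = H(5a 52 42 2b) = 9c 7d; tag = H(30 38 28 9c 7d) = d5d4 ← matches

4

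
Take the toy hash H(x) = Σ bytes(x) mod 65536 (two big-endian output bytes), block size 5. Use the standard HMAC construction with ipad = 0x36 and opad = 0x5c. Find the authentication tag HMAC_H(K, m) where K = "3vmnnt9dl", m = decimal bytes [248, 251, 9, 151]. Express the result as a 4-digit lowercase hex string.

Key "3vmnnt9dl" = 33 76 6d 6e 6e 74 39 64 6c is 9 bytes > B = 5, so hash it first: H(key) = 03 6f, then zero-pad to 5 bytes: K' = 03 6f 00 00 00.
K' ⊕ ipad = 35 59 36 36 36.  K' ⊕ opad = 5f 33 5c 5c 5c.
Inner input = (K'⊕ipad) ∥ m = 35 59 36 36 36 ∥ f8 fb 09 97.
Inner hash: sum = 53+89+54+54+54+248+251+9+151 = 963 → 03 c3.
Outer input = (K'⊕opad) ∥ inner = 5f 33 5c 5c 5c ∥ 03 c3.
Outer hash (tag): sum = 95+51+92+92+92+3+195 = 620 → 02 6c.

026c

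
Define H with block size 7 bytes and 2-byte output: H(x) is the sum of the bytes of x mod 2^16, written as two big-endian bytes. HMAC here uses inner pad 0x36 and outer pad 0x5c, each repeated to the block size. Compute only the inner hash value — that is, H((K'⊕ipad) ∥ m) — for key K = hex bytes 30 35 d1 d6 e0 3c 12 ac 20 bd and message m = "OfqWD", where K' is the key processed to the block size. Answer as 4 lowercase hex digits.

Key hex bytes 30 35 d1 d6 e0 3c 12 ac 20 bd is 10 bytes > B = 7, so hash it first: H(key) = 04 c3, then zero-pad to 7 bytes: K' = 04 c3 00 00 00 00 00.
K' ⊕ ipad = 32 f5 36 36 36 36 36.
Inner input = 32 f5 36 36 36 36 36 ∥ 4f 66 71 57 44.
Inner hash: sum = 50+245+54+54+54+54+54+79+102+113+87+68 = 1014 → 03 f6.

03f6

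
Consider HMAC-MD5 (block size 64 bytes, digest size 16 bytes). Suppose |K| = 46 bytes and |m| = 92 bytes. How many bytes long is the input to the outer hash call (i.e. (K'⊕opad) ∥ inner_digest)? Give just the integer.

80

Key is 46 ≤ 64 bytes, zero-padded: |K'| = 64.
Outer input = (K'⊕opad) ∥ H(inner) → 64 + 16 = 80 bytes.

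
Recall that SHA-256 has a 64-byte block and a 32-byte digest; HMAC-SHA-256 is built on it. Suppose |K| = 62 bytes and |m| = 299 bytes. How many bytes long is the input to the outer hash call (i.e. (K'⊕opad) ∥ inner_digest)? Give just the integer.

Key is 62 ≤ 64 bytes, zero-padded: |K'| = 64.
Outer input = (K'⊕opad) ∥ H(inner) → 64 + 32 = 96 bytes.

96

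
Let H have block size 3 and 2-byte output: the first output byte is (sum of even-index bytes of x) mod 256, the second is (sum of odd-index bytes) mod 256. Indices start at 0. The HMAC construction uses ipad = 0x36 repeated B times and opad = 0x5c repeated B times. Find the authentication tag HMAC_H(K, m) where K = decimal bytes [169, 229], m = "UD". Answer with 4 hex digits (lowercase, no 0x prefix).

79d2

Key decimal bytes [169, 229] = a9 e5 is 2 bytes ≤ B = 3; zero-pad to 3 bytes: K' = a9 e5 00.
K' ⊕ ipad = 9f d3 36.  K' ⊕ opad = f5 b9 5c.
Inner input = (K'⊕ipad) ∥ m = 9f d3 36 ∥ 55 44.
Inner hash: even-index sum = 281 mod 256 = 25; odd-index sum = 296 mod 256 = 40 → 19 28.
Outer input = (K'⊕opad) ∥ inner = f5 b9 5c ∥ 19 28.
Outer hash (tag): even-index sum = 377 mod 256 = 121; odd-index sum = 210 mod 256 = 210 → 79 d2.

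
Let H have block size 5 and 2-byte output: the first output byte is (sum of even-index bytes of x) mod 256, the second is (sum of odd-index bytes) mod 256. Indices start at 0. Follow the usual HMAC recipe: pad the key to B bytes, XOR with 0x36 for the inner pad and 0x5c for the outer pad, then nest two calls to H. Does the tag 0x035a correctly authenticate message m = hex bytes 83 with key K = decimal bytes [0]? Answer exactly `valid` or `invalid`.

valid

Key decimal bytes [0] = 00 is 1 byte ≤ B = 5; zero-pad to 5 bytes: K' = 00 00 00 00 00.
K' ⊕ ipad = 36 36 36 36 36; K' ⊕ opad = 5c 5c 5c 5c 5c.
Inner hash: even-index sum = 162 mod 256 = 162; odd-index sum = 239 mod 256 = 239 → a2 ef.
Outer hash (recomputed tag): even-index sum = 515 mod 256 = 3; odd-index sum = 346 mod 256 = 90 → 03 5a.
Recomputed tag = 035a; claimed = 035a → match.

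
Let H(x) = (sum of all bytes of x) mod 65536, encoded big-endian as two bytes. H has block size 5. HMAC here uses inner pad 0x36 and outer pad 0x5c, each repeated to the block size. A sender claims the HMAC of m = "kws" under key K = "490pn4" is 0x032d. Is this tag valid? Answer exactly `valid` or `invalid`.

Key "490pn4" = 34 39 30 70 6e 34 is 6 bytes > B = 5, so hash it first: H(key) = 01 af, then zero-pad to 5 bytes: K' = 01 af 00 00 00.
K' ⊕ ipad = 37 99 36 36 36; K' ⊕ opad = 5d f3 5c 5c 5c.
Inner hash: sum = 55+153+54+54+54+107+119+115 = 711 → 02 c7.
Outer hash (recomputed tag): sum = 93+243+92+92+92+2+199 = 813 → 03 2d.
Recomputed tag = 032d; claimed = 032d → match.

valid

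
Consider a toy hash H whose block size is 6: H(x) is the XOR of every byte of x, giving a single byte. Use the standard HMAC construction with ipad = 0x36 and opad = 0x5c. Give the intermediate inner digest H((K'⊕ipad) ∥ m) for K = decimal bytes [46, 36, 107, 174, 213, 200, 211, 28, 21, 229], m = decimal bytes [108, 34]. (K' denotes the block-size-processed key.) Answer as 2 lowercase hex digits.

Key decimal bytes [46, 36, 107, 174, 213, 200, 211, 28, 21, 229] = 2e 24 6b ae d5 c8 d3 1c 15 e5 is 10 bytes > B = 6, so hash it first: H(key) = ed, then zero-pad to 6 bytes: K' = ed 00 00 00 00 00.
K' ⊕ ipad = db 36 36 36 36 36.
Inner input = db 36 36 36 36 36 ∥ 6c 22.
Inner hash: XOR db⊕36⊕36⊕36⊕36⊕36⊕6c⊕22 = a3.

a3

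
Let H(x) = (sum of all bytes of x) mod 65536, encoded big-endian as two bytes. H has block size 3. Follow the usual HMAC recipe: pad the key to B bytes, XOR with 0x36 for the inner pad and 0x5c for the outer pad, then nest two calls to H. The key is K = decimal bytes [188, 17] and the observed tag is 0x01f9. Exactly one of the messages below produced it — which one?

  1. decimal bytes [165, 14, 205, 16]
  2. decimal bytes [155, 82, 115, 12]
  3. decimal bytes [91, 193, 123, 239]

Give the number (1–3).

3

Key decimal bytes [188, 17] = bc 11 is 2 bytes ≤ B = 3; zero-pad to 3 bytes: K' = bc 11 00.
K' ⊕ ipad = 8a 27 36; K' ⊕ opad = e0 4d 5c.
m1: inner = H(8a 27 36 a5 0e cd 10) = 02 77; tag = H(e0 4d 5c 02 77) = 0202
m2: inner = H(8a 27 36 9b 52 73 0c) = 02 53; tag = H(e0 4d 5c 02 53) = 01de
m3: inner = H(8a 27 36 5b c1 7b ef) = 03 6d; tag = H(e0 4d 5c 03 6d) = 01f9 ← matches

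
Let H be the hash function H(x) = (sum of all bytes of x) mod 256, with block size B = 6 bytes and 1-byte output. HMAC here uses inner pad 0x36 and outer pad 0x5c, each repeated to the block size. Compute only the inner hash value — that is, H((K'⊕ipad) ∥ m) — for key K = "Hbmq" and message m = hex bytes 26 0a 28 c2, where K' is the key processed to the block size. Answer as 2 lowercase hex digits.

Key "Hbmq" = 48 62 6d 71 is 4 bytes ≤ B = 6; zero-pad to 6 bytes: K' = 48 62 6d 71 00 00.
K' ⊕ ipad = 7e 54 5b 47 36 36.
Inner input = 7e 54 5b 47 36 36 ∥ 26 0a 28 c2.
Inner hash: sum = 126+84+91+71+54+54+38+10+40+194 = 762; mod 256 = 250 → fa.

fa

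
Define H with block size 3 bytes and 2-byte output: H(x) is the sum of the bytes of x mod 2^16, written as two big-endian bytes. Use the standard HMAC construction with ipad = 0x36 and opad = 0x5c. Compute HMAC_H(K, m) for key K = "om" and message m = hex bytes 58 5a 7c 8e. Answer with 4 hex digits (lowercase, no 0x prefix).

Key "om" = 6f 6d is 2 bytes ≤ B = 3; zero-pad to 3 bytes: K' = 6f 6d 00.
K' ⊕ ipad = 59 5b 36.  K' ⊕ opad = 33 31 5c.
Inner input = (K'⊕ipad) ∥ m = 59 5b 36 ∥ 58 5a 7c 8e.
Inner hash: sum = 89+91+54+88+90+124+142 = 678 → 02 a6.
Outer input = (K'⊕opad) ∥ inner = 33 31 5c ∥ 02 a6.
Outer hash (tag): sum = 51+49+92+2+166 = 360 → 01 68.

0168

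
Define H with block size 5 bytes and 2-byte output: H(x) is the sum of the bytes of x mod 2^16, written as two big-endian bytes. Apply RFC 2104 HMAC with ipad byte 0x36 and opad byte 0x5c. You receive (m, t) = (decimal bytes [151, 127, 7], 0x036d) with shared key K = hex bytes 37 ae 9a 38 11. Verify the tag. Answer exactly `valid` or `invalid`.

Key hex bytes 37 ae 9a 38 11 is exactly B = 5 bytes: K' = 37 ae 9a 38 11.
K' ⊕ ipad = 01 98 ac 0e 27; K' ⊕ opad = 6b f2 c6 64 4d.
Inner hash: sum = 1+152+172+14+39+151+127+7 = 663 → 02 97.
Outer hash (recomputed tag): sum = 107+242+198+100+77+2+151 = 877 → 03 6d.
Recomputed tag = 036d; claimed = 036d → match.

valid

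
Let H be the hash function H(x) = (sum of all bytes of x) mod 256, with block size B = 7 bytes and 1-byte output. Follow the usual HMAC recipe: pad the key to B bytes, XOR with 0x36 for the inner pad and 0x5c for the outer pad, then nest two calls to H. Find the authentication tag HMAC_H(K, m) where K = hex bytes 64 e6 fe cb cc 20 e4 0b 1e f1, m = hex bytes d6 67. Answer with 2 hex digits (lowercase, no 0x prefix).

15

Key hex bytes 64 e6 fe cb cc 20 e4 0b 1e f1 is 10 bytes > B = 7, so hash it first: H(key) = fd, then zero-pad to 7 bytes: K' = fd 00 00 00 00 00 00.
K' ⊕ ipad = cb 36 36 36 36 36 36.  K' ⊕ opad = a1 5c 5c 5c 5c 5c 5c.
Inner input = (K'⊕ipad) ∥ m = cb 36 36 36 36 36 36 ∥ d6 67.
Inner hash: sum = 203+54+54+54+54+54+54+214+103 = 844; mod 256 = 76 → 4c.
Outer input = (K'⊕opad) ∥ inner = a1 5c 5c 5c 5c 5c 5c ∥ 4c.
Outer hash (tag): sum = 161+92+92+92+92+92+92+76 = 789; mod 256 = 21 → 15.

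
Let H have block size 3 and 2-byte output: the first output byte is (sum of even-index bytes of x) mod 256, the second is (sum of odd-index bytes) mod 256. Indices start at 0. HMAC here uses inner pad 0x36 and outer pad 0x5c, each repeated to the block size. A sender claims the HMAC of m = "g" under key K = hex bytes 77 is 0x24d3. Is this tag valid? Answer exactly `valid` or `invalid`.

valid

Key hex bytes 77 is 1 byte ≤ B = 3; zero-pad to 3 bytes: K' = 77 00 00.
K' ⊕ ipad = 41 36 36; K' ⊕ opad = 2b 5c 5c.
Inner hash: even-index sum = 119 mod 256 = 119; odd-index sum = 157 mod 256 = 157 → 77 9d.
Outer hash (recomputed tag): even-index sum = 292 mod 256 = 36; odd-index sum = 211 mod 256 = 211 → 24 d3.
Recomputed tag = 24d3; claimed = 24d3 → match.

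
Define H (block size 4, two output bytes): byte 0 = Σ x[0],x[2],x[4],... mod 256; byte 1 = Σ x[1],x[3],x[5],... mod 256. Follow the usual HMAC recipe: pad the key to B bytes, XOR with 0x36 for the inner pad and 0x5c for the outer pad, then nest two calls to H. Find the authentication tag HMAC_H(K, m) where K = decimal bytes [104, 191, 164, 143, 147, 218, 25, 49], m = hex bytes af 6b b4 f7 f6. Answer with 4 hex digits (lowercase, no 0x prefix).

Key decimal bytes [104, 191, 164, 143, 147, 218, 25, 49] = 68 bf a4 8f 93 da 19 31 is 8 bytes > B = 4, so hash it first: H(key) = b8 59, then zero-pad to 4 bytes: K' = b8 59 00 00.
K' ⊕ ipad = 8e 6f 36 36.  K' ⊕ opad = e4 05 5c 5c.
Inner input = (K'⊕ipad) ∥ m = 8e 6f 36 36 ∥ af 6b b4 f7 f6.
Inner hash: even-index sum = 797 mod 256 = 29; odd-index sum = 519 mod 256 = 7 → 1d 07.
Outer input = (K'⊕opad) ∥ inner = e4 05 5c 5c ∥ 1d 07.
Outer hash (tag): even-index sum = 349 mod 256 = 93; odd-index sum = 104 mod 256 = 104 → 5d 68.

5d68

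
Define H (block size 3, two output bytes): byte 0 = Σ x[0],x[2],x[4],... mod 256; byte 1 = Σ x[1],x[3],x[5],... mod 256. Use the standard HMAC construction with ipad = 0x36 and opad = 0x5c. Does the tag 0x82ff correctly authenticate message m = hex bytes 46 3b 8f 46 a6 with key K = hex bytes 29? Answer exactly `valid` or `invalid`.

invalid

Key hex bytes 29 is 1 byte ≤ B = 3; zero-pad to 3 bytes: K' = 29 00 00.
K' ⊕ ipad = 1f 36 36; K' ⊕ opad = 75 5c 5c.
Inner hash: even-index sum = 214 mod 256 = 214; odd-index sum = 433 mod 256 = 177 → d6 b1.
Outer hash (recomputed tag): even-index sum = 386 mod 256 = 130; odd-index sum = 306 mod 256 = 50 → 82 32.
Recomputed tag = 8232; claimed = 82ff → mismatch.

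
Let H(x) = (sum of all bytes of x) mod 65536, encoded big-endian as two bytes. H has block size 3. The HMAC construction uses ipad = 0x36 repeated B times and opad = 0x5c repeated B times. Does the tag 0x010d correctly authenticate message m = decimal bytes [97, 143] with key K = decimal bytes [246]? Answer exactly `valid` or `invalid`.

invalid

Key decimal bytes [246] = f6 is 1 byte ≤ B = 3; zero-pad to 3 bytes: K' = f6 00 00.
K' ⊕ ipad = c0 36 36; K' ⊕ opad = aa 5c 5c.
Inner hash: sum = 192+54+54+97+143 = 540 → 02 1c.
Outer hash (recomputed tag): sum = 170+92+92+2+28 = 384 → 01 80.
Recomputed tag = 0180; claimed = 010d → mismatch.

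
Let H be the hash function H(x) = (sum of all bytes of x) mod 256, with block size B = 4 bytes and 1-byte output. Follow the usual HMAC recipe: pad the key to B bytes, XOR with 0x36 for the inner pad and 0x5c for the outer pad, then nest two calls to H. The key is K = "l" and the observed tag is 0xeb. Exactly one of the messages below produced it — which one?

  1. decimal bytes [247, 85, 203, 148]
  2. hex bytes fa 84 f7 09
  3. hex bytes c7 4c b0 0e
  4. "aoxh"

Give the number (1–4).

1

Key "l" = 6c is 1 byte ≤ B = 4; zero-pad to 4 bytes: K' = 6c 00 00 00.
K' ⊕ ipad = 5a 36 36 36; K' ⊕ opad = 30 5c 5c 5c.
m1: inner = H(5a 36 36 36 f7 55 cb 94) = a7; tag = H(30 5c 5c 5c a7) = eb ← matches
m2: inner = H(5a 36 36 36 fa 84 f7 09) = 7a; tag = H(30 5c 5c 5c 7a) = be
m3: inner = H(5a 36 36 36 c7 4c b0 0e) = cd; tag = H(30 5c 5c 5c cd) = 11
m4: inner = H(5a 36 36 36 61 6f 78 68) = ac; tag = H(30 5c 5c 5c ac) = f0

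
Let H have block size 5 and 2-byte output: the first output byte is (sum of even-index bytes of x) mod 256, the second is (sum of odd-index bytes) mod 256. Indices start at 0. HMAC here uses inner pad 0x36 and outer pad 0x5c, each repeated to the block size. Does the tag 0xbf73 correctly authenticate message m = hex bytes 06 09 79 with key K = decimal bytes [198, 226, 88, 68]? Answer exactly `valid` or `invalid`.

Key decimal bytes [198, 226, 88, 68] = c6 e2 58 44 is 4 bytes ≤ B = 5; zero-pad to 5 bytes: K' = c6 e2 58 44 00.
K' ⊕ ipad = f0 d4 6e 72 36; K' ⊕ opad = 9a be 04 18 5c.
Inner hash: even-index sum = 413 mod 256 = 157; odd-index sum = 453 mod 256 = 197 → 9d c5.
Outer hash (recomputed tag): even-index sum = 447 mod 256 = 191; odd-index sum = 371 mod 256 = 115 → bf 73.
Recomputed tag = bf73; claimed = bf73 → match.

valid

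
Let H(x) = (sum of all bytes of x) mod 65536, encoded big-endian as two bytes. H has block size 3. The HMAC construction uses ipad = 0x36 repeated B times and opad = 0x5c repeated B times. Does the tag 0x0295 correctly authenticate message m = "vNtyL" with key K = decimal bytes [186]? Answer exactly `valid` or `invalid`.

Key decimal bytes [186] = ba is 1 byte ≤ B = 3; zero-pad to 3 bytes: K' = ba 00 00.
K' ⊕ ipad = 8c 36 36; K' ⊕ opad = e6 5c 5c.
Inner hash: sum = 140+54+54+118+78+116+121+76 = 757 → 02 f5.
Outer hash (recomputed tag): sum = 230+92+92+2+245 = 661 → 02 95.
Recomputed tag = 0295; claimed = 0295 → match.

valid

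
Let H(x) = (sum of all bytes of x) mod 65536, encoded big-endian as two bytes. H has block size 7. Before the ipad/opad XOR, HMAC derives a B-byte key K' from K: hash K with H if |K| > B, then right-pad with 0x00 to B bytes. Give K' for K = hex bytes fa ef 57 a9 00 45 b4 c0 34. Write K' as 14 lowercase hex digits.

04d60000000000

|K| = 9 > B = 7, so first hash the key.
H(K): sum = 250+239+87+169+0+69+180+192+52 = 1238 → 04 d6.
Zero-pad H(K) = 04 d6 to 7 bytes: K' = 04 d6 00 00 00 00 00.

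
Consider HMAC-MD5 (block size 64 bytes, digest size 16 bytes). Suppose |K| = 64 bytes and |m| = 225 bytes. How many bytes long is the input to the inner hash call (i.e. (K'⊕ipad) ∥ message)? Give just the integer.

289

Key is 64 ≤ 64 bytes, zero-padded: |K'| = 64.
Inner input = (K'⊕ipad) ∥ m → 64 + 225 = 289 bytes.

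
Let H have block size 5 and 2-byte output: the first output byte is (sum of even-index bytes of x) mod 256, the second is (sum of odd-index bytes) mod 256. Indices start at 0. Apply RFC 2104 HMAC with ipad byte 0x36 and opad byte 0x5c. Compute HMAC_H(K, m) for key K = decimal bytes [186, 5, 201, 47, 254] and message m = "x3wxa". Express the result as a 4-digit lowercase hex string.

b9ca

Key decimal bytes [186, 5, 201, 47, 254] = ba 05 c9 2f fe is exactly B = 5 bytes: K' = ba 05 c9 2f fe.
K' ⊕ ipad = 8c 33 ff 19 c8.  K' ⊕ opad = e6 59 95 73 a2.
Inner input = (K'⊕ipad) ∥ m = 8c 33 ff 19 c8 ∥ 78 33 77 78 61.
Inner hash: even-index sum = 766 mod 256 = 254; odd-index sum = 412 mod 256 = 156 → fe 9c.
Outer input = (K'⊕opad) ∥ inner = e6 59 95 73 a2 ∥ fe 9c.
Outer hash (tag): even-index sum = 697 mod 256 = 185; odd-index sum = 458 mod 256 = 202 → b9 ca.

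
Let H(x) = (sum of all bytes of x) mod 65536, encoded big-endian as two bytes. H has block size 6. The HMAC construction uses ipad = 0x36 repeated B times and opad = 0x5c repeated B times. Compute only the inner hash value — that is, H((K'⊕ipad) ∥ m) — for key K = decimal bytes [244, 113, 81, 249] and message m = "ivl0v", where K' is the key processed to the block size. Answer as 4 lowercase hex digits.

049c

Key decimal bytes [244, 113, 81, 249] = f4 71 51 f9 is 4 bytes ≤ B = 6; zero-pad to 6 bytes: K' = f4 71 51 f9 00 00.
K' ⊕ ipad = c2 47 67 cf 36 36.
Inner input = c2 47 67 cf 36 36 ∥ 69 76 6c 30 76.
Inner hash: sum = 194+71+103+207+54+54+105+118+108+48+118 = 1180 → 04 9c.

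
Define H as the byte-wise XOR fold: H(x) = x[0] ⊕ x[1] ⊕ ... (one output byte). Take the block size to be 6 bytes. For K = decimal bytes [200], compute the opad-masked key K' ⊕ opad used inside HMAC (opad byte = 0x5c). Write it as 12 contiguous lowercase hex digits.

Key decimal bytes [200] = c8 is 1 byte ≤ B = 6; zero-pad to 6 bytes: K' = c8 00 00 00 00 00.
XOR each byte with 0x5c: c8⊕5c=94, 00⊕5c=5c, 00⊕5c=5c, 00⊕5c=5c, 00⊕5c=5c, 00⊕5c=5c.

945c5c5c5c5c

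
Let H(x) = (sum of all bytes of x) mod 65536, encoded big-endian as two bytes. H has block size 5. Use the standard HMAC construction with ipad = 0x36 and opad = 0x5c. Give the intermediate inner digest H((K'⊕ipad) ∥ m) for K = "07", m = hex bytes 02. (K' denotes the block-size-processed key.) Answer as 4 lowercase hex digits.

00ab

Key "07" = 30 37 is 2 bytes ≤ B = 5; zero-pad to 5 bytes: K' = 30 37 00 00 00.
K' ⊕ ipad = 06 01 36 36 36.
Inner input = 06 01 36 36 36 ∥ 02.
Inner hash: sum = 6+1+54+54+54+2 = 171 → 00 ab.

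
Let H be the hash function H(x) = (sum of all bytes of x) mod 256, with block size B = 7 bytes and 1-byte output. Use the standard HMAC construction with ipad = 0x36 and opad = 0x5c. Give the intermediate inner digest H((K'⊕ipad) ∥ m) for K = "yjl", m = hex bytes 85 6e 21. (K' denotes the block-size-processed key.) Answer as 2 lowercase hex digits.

f1

Key "yjl" = 79 6a 6c is 3 bytes ≤ B = 7; zero-pad to 7 bytes: K' = 79 6a 6c 00 00 00 00.
K' ⊕ ipad = 4f 5c 5a 36 36 36 36.
Inner input = 4f 5c 5a 36 36 36 36 ∥ 85 6e 21.
Inner hash: sum = 79+92+90+54+54+54+54+133+110+33 = 753; mod 256 = 241 → f1.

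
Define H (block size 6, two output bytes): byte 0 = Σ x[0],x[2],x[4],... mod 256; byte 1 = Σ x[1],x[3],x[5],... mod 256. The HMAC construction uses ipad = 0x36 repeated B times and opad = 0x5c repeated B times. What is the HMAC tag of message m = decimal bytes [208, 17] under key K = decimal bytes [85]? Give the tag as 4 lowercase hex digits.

Key decimal bytes [85] = 55 is 1 byte ≤ B = 6; zero-pad to 6 bytes: K' = 55 00 00 00 00 00.
K' ⊕ ipad = 63 36 36 36 36 36.  K' ⊕ opad = 09 5c 5c 5c 5c 5c.
Inner input = (K'⊕ipad) ∥ m = 63 36 36 36 36 36 ∥ d0 11.
Inner hash: even-index sum = 415 mod 256 = 159; odd-index sum = 179 mod 256 = 179 → 9f b3.
Outer input = (K'⊕opad) ∥ inner = 09 5c 5c 5c 5c 5c ∥ 9f b3.
Outer hash (tag): even-index sum = 352 mod 256 = 96; odd-index sum = 455 mod 256 = 199 → 60 c7.

60c7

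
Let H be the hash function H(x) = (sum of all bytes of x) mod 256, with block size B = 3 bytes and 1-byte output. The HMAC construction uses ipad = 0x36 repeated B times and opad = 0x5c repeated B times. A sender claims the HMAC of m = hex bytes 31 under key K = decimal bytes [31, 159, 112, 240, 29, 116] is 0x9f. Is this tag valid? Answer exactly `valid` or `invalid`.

invalid

Key decimal bytes [31, 159, 112, 240, 29, 116] = 1f 9f 70 f0 1d 74 is 6 bytes > B = 3, so hash it first: H(key) = af, then zero-pad to 3 bytes: K' = af 00 00.
K' ⊕ ipad = 99 36 36; K' ⊕ opad = f3 5c 5c.
Inner hash: sum = 153+54+54+49 = 310; mod 256 = 54 → 36.
Outer hash (recomputed tag): sum = 243+92+92+54 = 481; mod 256 = 225 → e1.
Recomputed tag = e1; claimed = 9f → mismatch.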